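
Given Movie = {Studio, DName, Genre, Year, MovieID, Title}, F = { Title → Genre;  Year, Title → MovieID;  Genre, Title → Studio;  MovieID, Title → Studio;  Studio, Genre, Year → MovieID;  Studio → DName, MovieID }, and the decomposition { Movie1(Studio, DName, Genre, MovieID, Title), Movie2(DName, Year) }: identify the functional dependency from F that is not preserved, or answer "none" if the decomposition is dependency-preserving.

none

Title → Genre lies within Movie1.
Year, Title → MovieID: restricted closure across fragments reaches MovieID.
Genre, Title → Studio lies within Movie1.
MovieID, Title → Studio lies within Movie1.
Studio, Genre, Year → MovieID: restricted closure across fragments reaches MovieID.
Studio → DName, MovieID lies within Movie1.
Every dependency is enforceable on the fragments, so the decomposition is dependency-preserving.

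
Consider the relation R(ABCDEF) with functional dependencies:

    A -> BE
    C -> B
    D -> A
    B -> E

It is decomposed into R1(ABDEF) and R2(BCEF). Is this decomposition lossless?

No

Common attributes: R1 ∩ R2 = {BEF}.
No dependency enlarges {BEF}, so (BEF)⁺ = {BEF}.
The closure contains neither all of R1 = {ABDEF} nor all of R2 = {BCEF}, so the common attributes are not a superkey of either fragment. The join is lossy.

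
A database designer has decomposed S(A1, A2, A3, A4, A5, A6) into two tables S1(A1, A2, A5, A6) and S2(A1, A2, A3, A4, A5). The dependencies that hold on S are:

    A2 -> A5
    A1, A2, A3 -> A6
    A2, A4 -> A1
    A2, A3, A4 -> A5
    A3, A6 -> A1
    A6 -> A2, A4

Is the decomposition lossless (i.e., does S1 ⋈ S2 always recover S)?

Common attributes: S1 ∩ S2 = {A1, A2, A5}.
No dependency enlarges {A1, A2, A5}, so (A1, A2, A5)⁺ = {A1, A2, A5}.
The closure contains neither all of S1 = {A1, A2, A5, A6} nor all of S2 = {A1, A2, A3, A4, A5}, so the common attributes are not a superkey of either fragment. The join is lossy.

No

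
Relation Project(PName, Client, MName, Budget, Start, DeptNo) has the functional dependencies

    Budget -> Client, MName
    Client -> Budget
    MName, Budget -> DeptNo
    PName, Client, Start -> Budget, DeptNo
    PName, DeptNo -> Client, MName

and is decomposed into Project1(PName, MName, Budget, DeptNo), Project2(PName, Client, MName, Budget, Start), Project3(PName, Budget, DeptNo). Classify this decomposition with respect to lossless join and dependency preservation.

lossless and dependency-preserving

Lossless test (chase): Rows 1 and 2 agree on Budget; apply Budget→Client, MName and equate their Client, MName entries. Rows 1 and 3 agree on Budget; apply Budget→Client, MName and equate their Client, MName entries. Rows 1 and 2 agree on MName, Budget; apply MName, Budget→DeptNo and equate their DeptNo entries. Row 2 is now all distinguished symbols — the join is lossless.
Dependency preservation: PName, Client, Start → Budget, DeptNo; PName, DeptNo → Client, MName are not contained in any single fragment, but the restricted closure of each left-hand side across the fragments still reaches the right-hand side; the remaining FDs each lie inside some fragment. All dependencies are preserved.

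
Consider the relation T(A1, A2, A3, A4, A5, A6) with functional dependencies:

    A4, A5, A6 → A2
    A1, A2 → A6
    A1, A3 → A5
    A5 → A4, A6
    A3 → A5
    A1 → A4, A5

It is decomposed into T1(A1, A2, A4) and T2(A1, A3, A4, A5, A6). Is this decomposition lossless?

Common attributes: T1 ∩ T2 = {A1, A4}.
Closure of {A1, A4}: A1 → A4, A5 applies, adding A5; A5 → A4, A6 applies, adding A6; A4, A5, A6 → A2 applies, adding A2. So (A1, A4)⁺ = {A1, A2, A4, A5, A6}.
This closure contains every attribute of T1, so T1 ∩ T2 → T1. The join is lossless.

Yes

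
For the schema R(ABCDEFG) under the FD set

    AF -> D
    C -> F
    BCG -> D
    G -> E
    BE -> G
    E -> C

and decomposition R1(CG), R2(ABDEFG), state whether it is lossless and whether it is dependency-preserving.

lossless but not dependency-preserving

Lossless test: (G)⁺ = {CEFG}, which contains all of one fragment — lossless.
Dependency preservation: the restricted closure of {C} across the fragments never reaches {F}, so C → F cannot be enforced without a join — not preserved.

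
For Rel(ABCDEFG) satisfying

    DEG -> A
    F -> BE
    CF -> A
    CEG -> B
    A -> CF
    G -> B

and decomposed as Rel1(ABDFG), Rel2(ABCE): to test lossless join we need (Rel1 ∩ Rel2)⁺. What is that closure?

ABCEF

Rel1 ∩ Rel2 = {AB}.
A → CF applies, adding CF
F → BE applies, adding E
Closure: {ABCEF}.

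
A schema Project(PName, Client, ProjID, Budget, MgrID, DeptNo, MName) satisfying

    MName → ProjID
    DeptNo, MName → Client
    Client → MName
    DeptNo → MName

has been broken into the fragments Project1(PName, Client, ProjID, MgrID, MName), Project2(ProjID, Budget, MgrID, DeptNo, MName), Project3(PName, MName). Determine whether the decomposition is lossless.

No

Chase test. Columns are PName, Client, ProjID, Budget, MgrID, DeptNo, MName; row i has aⱼ where attribute j ∈ Projecti, else bᵢⱼ.
Initial tableau (one row per fragment):
  row 1: a1 a2 a3 b14 a5 b16 a7
  row 2: b21 b22 a3 a4 a5 a6 a7
  row 3: a1 b32 b33 b34 b35 b36 a7
Rows 1 and 3 agree on MName; apply MName→ProjID and equate their ProjID entries.
No row becomes fully distinguished — the join is lossy.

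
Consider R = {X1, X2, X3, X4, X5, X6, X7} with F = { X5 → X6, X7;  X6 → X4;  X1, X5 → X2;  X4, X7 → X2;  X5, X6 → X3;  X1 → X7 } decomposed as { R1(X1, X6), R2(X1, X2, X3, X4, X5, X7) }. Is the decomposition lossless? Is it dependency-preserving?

lossy and not dependency-preserving

Lossless test: (X1)⁺ = {X1, X7}, which is a superkey of neither fragment — lossy.
Dependency preservation: the restricted closure of {X5} across the fragments never reaches {X6, X7}, so X5 → X6, X7 cannot be enforced without a join — not preserved.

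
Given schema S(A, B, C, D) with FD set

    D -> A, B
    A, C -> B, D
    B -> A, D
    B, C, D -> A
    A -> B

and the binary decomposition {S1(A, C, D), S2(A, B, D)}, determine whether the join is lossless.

Common attributes: S1 ∩ S2 = {A, D}.
Closure of {A, D}: D → A, B applies, adding B. So (A, D)⁺ = {A, B, D}.
This closure contains every attribute of S2, so S1 ∩ S2 → S2. The join is lossless.

Yes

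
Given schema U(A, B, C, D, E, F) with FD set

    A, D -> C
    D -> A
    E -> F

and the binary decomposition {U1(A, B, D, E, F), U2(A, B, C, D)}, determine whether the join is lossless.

Common attributes: U1 ∩ U2 = {A, B, D}.
Closure of {A, B, D}: A, D → C applies, adding C. So (A, B, D)⁺ = {A, B, C, D}.
This closure contains every attribute of U2, so U1 ∩ U2 → U2. The join is lossless.

Yes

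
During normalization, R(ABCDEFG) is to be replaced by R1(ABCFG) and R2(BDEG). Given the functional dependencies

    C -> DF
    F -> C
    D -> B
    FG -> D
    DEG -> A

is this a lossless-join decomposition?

No

Common attributes: R1 ∩ R2 = {BG}.
No dependency enlarges {BG}, so (BG)⁺ = {BG}.
The closure contains neither all of R1 = {ABCFG} nor all of R2 = {BDEG}, so the common attributes are not a superkey of either fragment. The join is lossy.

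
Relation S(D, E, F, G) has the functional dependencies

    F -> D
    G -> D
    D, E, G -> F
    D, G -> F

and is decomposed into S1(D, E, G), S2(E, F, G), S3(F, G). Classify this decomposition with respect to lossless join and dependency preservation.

Lossless test (chase): Rows 2 and 3 agree on F; apply F→D and equate their D entries. Rows 1 and 2 agree on G; apply G→D and equate their D entries. Rows 1 and 2 agree on D, E, G; apply D, E, G→F and equate their F entries. Row 1 is now all distinguished symbols — the join is lossless.
Dependency preservation: the restricted closure of {F} across the fragments never reaches {D}, so F → D cannot be enforced without a join — not preserved.

lossless but not dependency-preserving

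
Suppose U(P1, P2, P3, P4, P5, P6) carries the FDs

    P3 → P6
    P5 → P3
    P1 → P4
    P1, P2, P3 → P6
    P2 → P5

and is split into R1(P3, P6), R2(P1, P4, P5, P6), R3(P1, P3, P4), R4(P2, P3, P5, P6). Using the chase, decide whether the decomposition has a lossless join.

No

Chase test. Columns are P1, P2, P3, P4, P5, P6; row i has aⱼ where attribute j ∈ Ri, else bᵢⱼ.
Initial tableau (one row per fragment):
  row 1: b11 b12 a3 b14 b15 a6
  row 2: a1 b22 b23 a4 a5 a6
  row 3: a1 b32 a3 a4 b35 b36
  row 4: b41 a2 a3 b44 a5 a6
Rows 1 and 3 agree on P3; apply P3→P6 and equate their P6 entries.
Rows 2 and 4 agree on P5; apply P5→P3 and equate their P3 entries.
No row becomes fully distinguished — the join is lossy.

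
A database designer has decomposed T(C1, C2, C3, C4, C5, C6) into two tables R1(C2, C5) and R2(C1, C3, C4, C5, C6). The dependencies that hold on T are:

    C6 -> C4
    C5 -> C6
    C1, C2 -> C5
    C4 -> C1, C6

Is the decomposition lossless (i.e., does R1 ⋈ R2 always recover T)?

No

Common attributes: R1 ∩ R2 = {C5}.
Closure of {C5}: C5 → C6 applies, adding C6; C6 → C4 applies, adding C4; C4 → C1, C6 applies, adding C1. So (C5)⁺ = {C1, C4, C5, C6}.
The closure contains neither all of R1 = {C2, C5} nor all of R2 = {C1, C3, C4, C5, C6}, so the common attributes are not a superkey of either fragment. The join is lossy.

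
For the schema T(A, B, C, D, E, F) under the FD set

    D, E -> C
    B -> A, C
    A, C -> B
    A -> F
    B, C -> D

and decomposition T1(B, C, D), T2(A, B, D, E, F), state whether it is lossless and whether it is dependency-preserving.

Lossless test: (B, D)⁺ = {A, B, C, D, F}, which contains all of one fragment — lossless.
Dependency preservation: the restricted closure of {D, E} across the fragments never reaches {C}, so D, E → C cannot be enforced without a join — not preserved.

lossless but not dependency-preserving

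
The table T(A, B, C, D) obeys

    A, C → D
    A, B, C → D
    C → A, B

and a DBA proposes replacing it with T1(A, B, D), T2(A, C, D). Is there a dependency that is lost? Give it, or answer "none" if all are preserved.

Check C → A, B: no single fragment contains all of {A, B, C}, and the restricted closure of {C} across the fragments never reaches {A, B}.
A, C → D is preserved.
A, B, C → D is preserved.

C → A, B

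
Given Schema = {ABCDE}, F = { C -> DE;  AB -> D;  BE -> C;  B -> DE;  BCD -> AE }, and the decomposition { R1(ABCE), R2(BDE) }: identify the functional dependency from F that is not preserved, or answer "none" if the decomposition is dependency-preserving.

Check C → DE: no single fragment contains all of {CDE}, and the restricted closure of {C} across the fragments never reaches {DE}.
AB → D is preserved.
BE → C is preserved.
B → DE is preserved.
BCD → AE is preserved.

C -> DE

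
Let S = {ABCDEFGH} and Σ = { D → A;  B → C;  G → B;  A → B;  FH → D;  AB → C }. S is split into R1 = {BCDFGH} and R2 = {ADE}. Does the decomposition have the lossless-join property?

Common attributes: R1 ∩ R2 = {D}.
Closure of {D}: D → A applies, adding A; A → B applies, adding B; AB → C applies, adding C. So (D)⁺ = {ABCD}.
The closure contains neither all of R1 = {BCDFGH} nor all of R2 = {ADE}, so the common attributes are not a superkey of either fragment. The join is lossy.

No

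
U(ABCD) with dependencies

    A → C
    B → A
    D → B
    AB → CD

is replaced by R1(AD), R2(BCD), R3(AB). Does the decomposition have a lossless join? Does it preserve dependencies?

lossless but not dependency-preserving

Lossless test (chase): Rows 1 and 3 agree on A; apply A→C and equate their C entries. Rows 2 and 3 agree on B; apply B→A and equate their A entries. Rows 1 and 2 agree on D; apply D→B and equate their B entries. Rows 1 and 2 agree on AB; apply AB→CD and equate their CD entries. Rows 1 and 3 agree on AB; apply AB→CD and equate their CD entries. Row 1 is now all distinguished symbols — the join is lossless.
Dependency preservation: the restricted closure of {A} across the fragments never reaches {C}, so A → C cannot be enforced without a join — not preserved.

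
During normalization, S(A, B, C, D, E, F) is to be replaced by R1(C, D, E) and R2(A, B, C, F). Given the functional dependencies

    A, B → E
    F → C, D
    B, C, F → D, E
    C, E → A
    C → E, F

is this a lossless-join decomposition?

Yes

Common attributes: R1 ∩ R2 = {C}.
Closure of {C}: C → E, F applies, adding E, F; F → C, D applies, adding D; C, E → A applies, adding A. So (C)⁺ = {A, C, D, E, F}.
This closure contains every attribute of R1, so R1 ∩ R2 → R1. The join is lossless.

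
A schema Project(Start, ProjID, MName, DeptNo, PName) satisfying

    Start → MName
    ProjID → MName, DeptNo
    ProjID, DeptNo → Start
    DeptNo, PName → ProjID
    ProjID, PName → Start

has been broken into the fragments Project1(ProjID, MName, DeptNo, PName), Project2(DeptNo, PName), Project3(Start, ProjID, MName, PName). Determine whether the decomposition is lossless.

Yes

Chase test. Columns are Start, ProjID, MName, DeptNo, PName; row i has aⱼ where attribute j ∈ Projecti, else bᵢⱼ.
Initial tableau (one row per fragment):
  row 1: b11 a2 a3 a4 a5
  row 2: b21 b22 b23 a4 a5
  row 3: a1 a2 a3 b34 a5
Rows 1 and 3 agree on ProjID; apply ProjID→MName, DeptNo and equate their MName, DeptNo entries.
Rows 1 and 3 agree on ProjID, DeptNo; apply ProjID, DeptNo→Start and equate their Start entries.
Rows 1 and 2 agree on DeptNo, PName; apply DeptNo, PName→ProjID and equate their ProjID entries.
Rows 1 and 2 agree on ProjID, PName; apply ProjID, PName→Start and equate their Start entries.
Rows 1 and 2 agree on Start; apply Start→MName and equate their MName entries.
Row 1 is now all distinguished symbols — the join is lossless.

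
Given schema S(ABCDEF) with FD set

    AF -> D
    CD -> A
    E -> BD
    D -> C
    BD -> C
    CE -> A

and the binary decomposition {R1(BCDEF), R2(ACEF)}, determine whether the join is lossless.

Common attributes: R1 ∩ R2 = {CEF}.
Closure of {CEF}: E → BD applies, adding BD; CE → A applies, adding A. So (CEF)⁺ = {ABCDEF}.
This closure contains every attribute of R1, so R1 ∩ R2 → R1. The join is lossless.

Yes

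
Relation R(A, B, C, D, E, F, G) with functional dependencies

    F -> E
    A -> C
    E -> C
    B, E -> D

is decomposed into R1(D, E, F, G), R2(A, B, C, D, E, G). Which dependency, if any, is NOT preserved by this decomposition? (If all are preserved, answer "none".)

none

F → E lies within R1.
A → C lies within R2.
E → C lies within R2.
B, E → D lies within R2.
Every dependency is enforceable on the fragments, so the decomposition is dependency-preserving.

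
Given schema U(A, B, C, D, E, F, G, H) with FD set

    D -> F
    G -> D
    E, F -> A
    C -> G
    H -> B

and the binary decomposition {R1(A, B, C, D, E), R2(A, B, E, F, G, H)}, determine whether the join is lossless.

Common attributes: R1 ∩ R2 = {A, B, E}.
No dependency enlarges {A, B, E}, so (A, B, E)⁺ = {A, B, E}.
The closure contains neither all of R1 = {A, B, C, D, E} nor all of R2 = {A, B, E, F, G, H}, so the common attributes are not a superkey of either fragment. The join is lossy.

No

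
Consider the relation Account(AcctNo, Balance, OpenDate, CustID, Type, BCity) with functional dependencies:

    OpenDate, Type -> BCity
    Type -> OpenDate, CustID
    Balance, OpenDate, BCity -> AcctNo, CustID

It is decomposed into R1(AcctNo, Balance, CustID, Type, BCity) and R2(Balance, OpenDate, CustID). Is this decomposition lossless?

No

Common attributes: R1 ∩ R2 = {Balance, CustID}.
No dependency enlarges {Balance, CustID}, so (Balance, CustID)⁺ = {Balance, CustID}.
The closure contains neither all of R1 = {AcctNo, Balance, CustID, Type, BCity} nor all of R2 = {Balance, OpenDate, CustID}, so the common attributes are not a superkey of either fragment. The join is lossy.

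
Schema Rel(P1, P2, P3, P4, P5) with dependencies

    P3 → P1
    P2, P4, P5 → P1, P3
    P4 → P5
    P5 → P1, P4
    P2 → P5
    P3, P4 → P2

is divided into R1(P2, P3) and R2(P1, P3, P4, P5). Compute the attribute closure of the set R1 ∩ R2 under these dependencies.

P1, P3

R1 ∩ R2 = {P3}.
P3 → P1 applies, adding P1
Closure: {P1, P3}.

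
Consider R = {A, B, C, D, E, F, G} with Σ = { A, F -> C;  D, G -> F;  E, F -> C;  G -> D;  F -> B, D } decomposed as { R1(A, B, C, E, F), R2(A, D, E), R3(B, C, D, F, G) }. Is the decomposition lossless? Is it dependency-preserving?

lossy but dependency-preserving

Lossless test (chase): Rows 1 and 3 agree on F; apply F→B, D and equate their B, D entries. No row becomes fully distinguished — the join is lossy.
Dependency preservation: every FD's attributes lie within a single fragment, so each can be enforced locally — preserved.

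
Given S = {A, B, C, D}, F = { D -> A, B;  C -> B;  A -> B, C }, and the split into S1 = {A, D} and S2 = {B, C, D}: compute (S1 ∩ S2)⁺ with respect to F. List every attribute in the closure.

S1 ∩ S2 = {D}.
D → A, B applies, adding A, B
A → B, C applies, adding C
Closure: {A, B, C, D}.

A, B, C, D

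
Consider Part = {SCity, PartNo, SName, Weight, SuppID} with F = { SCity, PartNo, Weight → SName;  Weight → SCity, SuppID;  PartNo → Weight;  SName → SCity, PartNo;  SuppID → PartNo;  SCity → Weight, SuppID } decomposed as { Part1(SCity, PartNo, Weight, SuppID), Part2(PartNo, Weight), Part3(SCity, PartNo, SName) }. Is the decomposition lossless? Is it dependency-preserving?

Lossless test (chase): Rows 1 and 2 agree on Weight; apply Weight→SCity, SuppID and equate their SCity, SuppID entries. Rows 1 and 3 agree on PartNo; apply PartNo→Weight and equate their Weight entries. Rows 1 and 3 agree on SCity; apply SCity→Weight, SuppID and equate their Weight, SuppID entries. Rows 1 and 2 agree on SCity, PartNo, Weight; apply SCity, PartNo, Weight→SName and equate their SName entries. Rows 1 and 3 agree on SCity, PartNo, Weight; apply SCity, PartNo, Weight→SName and equate their SName entries. Row 1 is now all distinguished symbols — the join is lossless.
Dependency preservation: SCity, PartNo, Weight → SName is not contained in any single fragment, but the restricted closure of its left-hand side across the fragments still reaches the right-hand side; the remaining FDs each lie inside some fragment. All dependencies are preserved.

lossless and dependency-preserving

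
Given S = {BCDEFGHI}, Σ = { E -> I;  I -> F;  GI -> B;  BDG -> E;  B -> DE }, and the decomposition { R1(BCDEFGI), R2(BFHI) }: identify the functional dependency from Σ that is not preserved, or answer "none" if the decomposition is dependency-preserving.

E → I lies within R1.
I → F lies within R1.
GI → B lies within R1.
BDG → E lies within R1.
B → DE lies within R1.
Every dependency is enforceable on the fragments, so the decomposition is dependency-preserving.

none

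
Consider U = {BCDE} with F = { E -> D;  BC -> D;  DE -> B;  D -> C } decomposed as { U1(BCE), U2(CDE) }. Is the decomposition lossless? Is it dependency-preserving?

Lossless test: (CE)⁺ = {BCDE}, which contains all of one fragment — lossless.
Dependency preservation: the restricted closure of {BC} across the fragments never reaches {D}, so BC → D cannot be enforced without a join — not preserved.

lossless but not dependency-preserving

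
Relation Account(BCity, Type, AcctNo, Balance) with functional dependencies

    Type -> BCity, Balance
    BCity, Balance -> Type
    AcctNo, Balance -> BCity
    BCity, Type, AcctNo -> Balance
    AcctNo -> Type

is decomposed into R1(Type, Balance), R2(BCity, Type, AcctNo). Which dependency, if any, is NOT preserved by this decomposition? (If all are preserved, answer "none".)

BCity, Balance -> Type

Check BCity, Balance → Type: no single fragment contains all of {BCity, Type, Balance}, and the restricted closure of {BCity, Balance} across the fragments never reaches {Type}.
Type → BCity, Balance is preserved.
AcctNo, Balance → BCity is preserved.
BCity, Type, AcctNo → Balance is preserved.
AcctNo → Type is preserved.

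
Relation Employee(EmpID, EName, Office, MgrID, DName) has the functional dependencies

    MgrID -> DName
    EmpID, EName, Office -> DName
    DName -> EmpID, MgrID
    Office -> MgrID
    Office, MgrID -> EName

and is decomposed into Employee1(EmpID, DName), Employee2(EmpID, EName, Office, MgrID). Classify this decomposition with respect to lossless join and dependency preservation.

lossy and not dependency-preserving

Lossless test: (EmpID)⁺ = {EmpID}, which is a superkey of neither fragment — lossy.
Dependency preservation: the restricted closure of {MgrID} across the fragments never reaches {DName}, so MgrID → DName cannot be enforced without a join — not preserved.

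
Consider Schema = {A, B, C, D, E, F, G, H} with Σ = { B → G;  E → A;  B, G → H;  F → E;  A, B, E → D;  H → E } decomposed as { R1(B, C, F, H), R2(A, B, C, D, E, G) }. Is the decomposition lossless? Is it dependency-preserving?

lossless but not dependency-preserving

Lossless test: (B, C)⁺ = {A, B, C, D, E, G, H}, which contains all of one fragment — lossless.
Dependency preservation: the restricted closure of {F} across the fragments never reaches {E}, so F → E cannot be enforced without a join — not preserved.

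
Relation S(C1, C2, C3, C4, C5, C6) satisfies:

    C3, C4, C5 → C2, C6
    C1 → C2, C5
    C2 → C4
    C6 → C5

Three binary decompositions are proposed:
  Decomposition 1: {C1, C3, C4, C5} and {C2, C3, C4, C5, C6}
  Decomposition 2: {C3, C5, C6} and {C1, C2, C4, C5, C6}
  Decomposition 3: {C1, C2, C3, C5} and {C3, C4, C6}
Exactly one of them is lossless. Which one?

Decomposition 1: common = {C3, C4, C5}, closure = {C2, C3, C4, C5, C6} → lossless.
Decomposition 2: common = {C5, C6}, closure = {C5, C6} → lossy.
Decomposition 3: common = {C3}, closure = {C3} → lossy.

Decomposition 1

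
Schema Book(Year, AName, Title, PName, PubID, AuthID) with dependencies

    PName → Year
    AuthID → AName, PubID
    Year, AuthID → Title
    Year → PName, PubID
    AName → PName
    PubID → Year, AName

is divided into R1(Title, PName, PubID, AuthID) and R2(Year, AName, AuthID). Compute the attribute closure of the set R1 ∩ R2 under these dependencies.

Year, AName, Title, PName, PubID, AuthID

R1 ∩ R2 = {AuthID}.
AuthID → AName, PubID applies, adding AName, PubID
AName → PName applies, adding PName
PubID → Year, AName applies, adding Year
Year, AuthID → Title applies, adding Title
Closure: {Year, AName, Title, PName, PubID, AuthID}.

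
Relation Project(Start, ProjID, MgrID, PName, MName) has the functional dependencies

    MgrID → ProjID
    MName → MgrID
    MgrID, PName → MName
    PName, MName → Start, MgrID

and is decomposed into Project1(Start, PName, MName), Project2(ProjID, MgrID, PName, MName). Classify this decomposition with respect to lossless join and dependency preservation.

Lossless test: (PName, MName)⁺ = {Start, ProjID, MgrID, PName, MName}, which contains all of one fragment — lossless.
Dependency preservation: PName, MName → Start, MgrID is not contained in any single fragment, but the restricted closure of its left-hand side across the fragments still reaches the right-hand side; the remaining FDs each lie inside some fragment. All dependencies are preserved.

lossless and dependency-preserving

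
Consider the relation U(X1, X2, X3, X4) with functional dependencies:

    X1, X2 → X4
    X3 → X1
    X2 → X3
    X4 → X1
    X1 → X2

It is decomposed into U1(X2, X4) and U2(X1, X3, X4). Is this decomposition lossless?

Common attributes: U1 ∩ U2 = {X4}.
Closure of {X4}: X4 → X1 applies, adding X1; X1 → X2 applies, adding X2; X2 → X3 applies, adding X3. So (X4)⁺ = {X1, X2, X3, X4}.
This closure contains every attribute of U1, so U1 ∩ U2 → U1. The join is lossless.

Yes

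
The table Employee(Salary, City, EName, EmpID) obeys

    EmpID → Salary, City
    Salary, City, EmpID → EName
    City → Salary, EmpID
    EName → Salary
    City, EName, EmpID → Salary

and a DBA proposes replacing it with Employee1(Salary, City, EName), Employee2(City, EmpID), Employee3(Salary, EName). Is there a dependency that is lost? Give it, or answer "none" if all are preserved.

EmpID → Salary, City: restricted closure across fragments reaches Salary, City.
Salary, City, EmpID → EName: restricted closure across fragments reaches EName.
City → Salary, EmpID: restricted closure across fragments reaches Salary, EmpID.
EName → Salary lies within Employee1.
City, EName, EmpID → Salary: restricted closure across fragments reaches Salary.
Every dependency is enforceable on the fragments, so the decomposition is dependency-preserving.

none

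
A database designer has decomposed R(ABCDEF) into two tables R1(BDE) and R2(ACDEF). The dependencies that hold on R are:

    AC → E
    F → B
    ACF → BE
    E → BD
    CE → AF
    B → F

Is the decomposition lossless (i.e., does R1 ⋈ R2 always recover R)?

Yes

Common attributes: R1 ∩ R2 = {DE}.
Closure of {DE}: E → BD applies, adding B; B → F applies, adding F. So (DE)⁺ = {BDEF}.
This closure contains every attribute of R1, so R1 ∩ R2 → R1. The join is lossless.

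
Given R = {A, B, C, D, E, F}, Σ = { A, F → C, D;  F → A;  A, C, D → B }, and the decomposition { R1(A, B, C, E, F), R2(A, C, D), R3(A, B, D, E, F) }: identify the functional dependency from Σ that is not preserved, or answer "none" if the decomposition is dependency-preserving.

A, C, D → B

Check A, C, D → B: no single fragment contains all of {A, B, C, D}, and the restricted closure of {A, C, D} across the fragments never reaches {B}.
A, F → C, D is preserved.
F → A is preserved.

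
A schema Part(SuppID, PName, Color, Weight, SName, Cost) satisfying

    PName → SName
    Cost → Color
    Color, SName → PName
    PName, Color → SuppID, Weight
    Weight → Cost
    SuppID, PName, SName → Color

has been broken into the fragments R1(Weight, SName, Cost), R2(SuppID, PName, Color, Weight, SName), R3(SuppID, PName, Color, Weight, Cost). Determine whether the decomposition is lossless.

Chase test. Columns are SuppID, PName, Color, Weight, SName, Cost; row i has aⱼ where attribute j ∈ Ri, else bᵢⱼ.
Initial tableau (one row per fragment):
  row 1: b11 b12 b13 a4 a5 a6
  row 2: a1 a2 a3 a4 a5 b26
  row 3: a1 a2 a3 a4 b35 a6
Rows 2 and 3 agree on PName; apply PName→SName and equate their SName entries.
Rows 1 and 3 agree on Cost; apply Cost→Color and equate their Color entries.
Rows 1 and 2 agree on Color, SName; apply Color, SName→PName and equate their PName entries.
Rows 1 and 2 agree on PName, Color; apply PName, Color→SuppID, Weight and equate their SuppID, Weight entries.
Rows 1 and 2 agree on Weight; apply Weight→Cost and equate their Cost entries.
Row 1 is now all distinguished symbols — the join is lossless.

Yes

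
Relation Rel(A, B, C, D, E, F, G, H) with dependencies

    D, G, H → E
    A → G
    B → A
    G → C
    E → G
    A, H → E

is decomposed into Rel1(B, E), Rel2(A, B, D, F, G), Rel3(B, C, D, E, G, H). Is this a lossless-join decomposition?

Chase test. Columns are A, B, C, D, E, F, G, H; row i has aⱼ where attribute j ∈ Reli, else bᵢⱼ.
Initial tableau (one row per fragment):
  row 1: b11 a2 b13 b14 a5 b16 b17 b18
  row 2: a1 a2 b23 a4 b25 a6 a7 b28
  row 3: b31 a2 a3 a4 a5 b36 a7 a8
Rows 1 and 2 agree on B; apply B→A and equate their A entries.
Rows 1 and 3 agree on B; apply B→A and equate their A entries.
Rows 2 and 3 agree on G; apply G→C and equate their C entries.
Rows 1 and 3 agree on E; apply E→G and equate their G entries.
Rows 1 and 2 agree on G; apply G→C and equate their C entries.
No row becomes fully distinguished — the join is lossy.

No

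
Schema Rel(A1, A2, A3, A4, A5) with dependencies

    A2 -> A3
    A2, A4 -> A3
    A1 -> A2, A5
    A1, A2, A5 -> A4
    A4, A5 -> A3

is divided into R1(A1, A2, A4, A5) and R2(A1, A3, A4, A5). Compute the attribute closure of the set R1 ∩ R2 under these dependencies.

R1 ∩ R2 = {A1, A4, A5}.
A1 → A2, A5 applies, adding A2
A4, A5 → A3 applies, adding A3
Closure: {A1, A2, A3, A4, A5}.

A1, A2, A3, A4, A5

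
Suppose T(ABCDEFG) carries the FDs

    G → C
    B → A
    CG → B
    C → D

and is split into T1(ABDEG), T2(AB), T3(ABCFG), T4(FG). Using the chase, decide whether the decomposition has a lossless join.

Chase test. Columns are ABCDEFG; row i has aⱼ where attribute j ∈ Ti, else bᵢⱼ.
Initial tableau (one row per fragment):
  row 1: a1 a2 b13 a4 a5 b16 a7
  row 2: a1 a2 b23 b24 b25 b26 b27
  row 3: a1 a2 a3 b34 b35 a6 a7
  row 4: b41 b42 b43 b44 b45 a6 a7
Rows 1 and 3 agree on G; apply G→C and equate their C entries.
Rows 1 and 4 agree on G; apply G→C and equate their C entries.
Rows 1 and 4 agree on CG; apply CG→B and equate their B entries.
Rows 1 and 3 agree on C; apply C→D and equate their D entries.
Rows 1 and 4 agree on C; apply C→D and equate their D entries.
Rows 1 and 4 agree on B; apply B→A and equate their A entries.
No row becomes fully distinguished — the join is lossy.

No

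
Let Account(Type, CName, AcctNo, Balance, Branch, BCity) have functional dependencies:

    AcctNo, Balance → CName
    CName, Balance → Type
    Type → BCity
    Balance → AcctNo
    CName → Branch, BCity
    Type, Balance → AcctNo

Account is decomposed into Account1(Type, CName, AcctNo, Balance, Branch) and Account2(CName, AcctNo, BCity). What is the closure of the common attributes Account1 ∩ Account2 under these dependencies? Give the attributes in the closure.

CName, AcctNo, Branch, BCity

Account1 ∩ Account2 = {CName, AcctNo}.
CName → Branch, BCity applies, adding Branch, BCity
Closure: {CName, AcctNo, Branch, BCity}.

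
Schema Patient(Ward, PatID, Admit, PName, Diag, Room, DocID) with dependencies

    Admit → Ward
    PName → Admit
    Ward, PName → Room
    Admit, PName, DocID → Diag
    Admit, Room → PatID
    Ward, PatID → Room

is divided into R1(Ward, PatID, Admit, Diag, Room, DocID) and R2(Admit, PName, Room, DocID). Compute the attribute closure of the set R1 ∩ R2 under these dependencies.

R1 ∩ R2 = {Admit, Room, DocID}.
Admit → Ward applies, adding Ward
Admit, Room → PatID applies, adding PatID
Closure: {Ward, PatID, Admit, Room, DocID}.

Ward, PatID, Admit, Room, DocID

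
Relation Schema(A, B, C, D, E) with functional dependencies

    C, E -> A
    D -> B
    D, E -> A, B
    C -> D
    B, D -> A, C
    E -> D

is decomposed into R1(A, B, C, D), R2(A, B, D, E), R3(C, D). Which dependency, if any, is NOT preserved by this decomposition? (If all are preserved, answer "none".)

none

C, E → A: restricted closure across fragments reaches A.
D → B lies within R1.
D, E → A, B lies within R2.
C → D lies within R1.
B, D → A, C lies within R1.
E → D lies within R2.
Every dependency is enforceable on the fragments, so the decomposition is dependency-preserving.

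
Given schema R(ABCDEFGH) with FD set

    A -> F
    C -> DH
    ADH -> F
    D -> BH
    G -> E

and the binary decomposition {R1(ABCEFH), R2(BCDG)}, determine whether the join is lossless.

No

Common attributes: R1 ∩ R2 = {BC}.
Closure of {BC}: C → DH applies, adding DH. So (BC)⁺ = {BCDH}.
The closure contains neither all of R1 = {ABCEFH} nor all of R2 = {BCDG}, so the common attributes are not a superkey of either fragment. The join is lossy.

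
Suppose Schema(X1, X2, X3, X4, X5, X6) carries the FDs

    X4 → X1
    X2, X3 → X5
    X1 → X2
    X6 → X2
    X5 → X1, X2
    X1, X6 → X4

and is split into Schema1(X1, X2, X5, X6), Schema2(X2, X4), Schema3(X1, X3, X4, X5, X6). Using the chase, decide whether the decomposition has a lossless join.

Yes

Chase test. Columns are X1, X2, X3, X4, X5, X6; row i has aⱼ where attribute j ∈ Schemai, else bᵢⱼ.
Initial tableau (one row per fragment):
  row 1: a1 a2 b13 b14 a5 a6
  row 2: b21 a2 b23 a4 b25 b26
  row 3: a1 b32 a3 a4 a5 a6
Rows 2 and 3 agree on X4; apply X4→X1 and equate their X1 entries.
Rows 1 and 3 agree on X1; apply X1→X2 and equate their X2 entries.
Rows 1 and 3 agree on X1, X6; apply X1, X6→X4 and equate their X4 entries.
Row 3 is now all distinguished symbols — the join is lossless.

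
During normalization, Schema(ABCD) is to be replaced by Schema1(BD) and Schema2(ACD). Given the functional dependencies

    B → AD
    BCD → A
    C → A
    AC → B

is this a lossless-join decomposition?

Common attributes: Schema1 ∩ Schema2 = {D}.
No dependency enlarges {D}, so (D)⁺ = {D}.
The closure contains neither all of Schema1 = {BD} nor all of Schema2 = {ACD}, so the common attributes are not a superkey of either fragment. The join is lossy.

No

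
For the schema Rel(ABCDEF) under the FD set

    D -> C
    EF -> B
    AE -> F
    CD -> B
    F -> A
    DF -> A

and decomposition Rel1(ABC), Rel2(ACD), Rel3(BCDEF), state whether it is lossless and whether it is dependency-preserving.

lossy and not dependency-preserving

Lossless test (chase): Rows 2 and 3 agree on CD; apply CD→B and equate their B entries. No row becomes fully distinguished — the join is lossy.
Dependency preservation: the restricted closure of {AE} across the fragments never reaches {F}, so AE → F cannot be enforced without a join — not preserved.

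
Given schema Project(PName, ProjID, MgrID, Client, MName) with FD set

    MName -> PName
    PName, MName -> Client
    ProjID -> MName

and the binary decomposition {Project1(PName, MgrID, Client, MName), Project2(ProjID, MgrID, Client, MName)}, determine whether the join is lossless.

Yes

Common attributes: Project1 ∩ Project2 = {MgrID, Client, MName}.
Closure of {MgrID, Client, MName}: MName → PName applies, adding PName. So (MgrID, Client, MName)⁺ = {PName, MgrID, Client, MName}.
This closure contains every attribute of Project1, so Project1 ∩ Project2 → Project1. The join is lossless.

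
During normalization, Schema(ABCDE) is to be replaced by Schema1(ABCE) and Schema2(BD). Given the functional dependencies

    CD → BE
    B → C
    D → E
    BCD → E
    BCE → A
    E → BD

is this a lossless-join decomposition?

Common attributes: Schema1 ∩ Schema2 = {B}.
Closure of {B}: B → C applies, adding C. So (B)⁺ = {BC}.
The closure contains neither all of Schema1 = {ABCE} nor all of Schema2 = {BD}, so the common attributes are not a superkey of either fragment. The join is lossy.

No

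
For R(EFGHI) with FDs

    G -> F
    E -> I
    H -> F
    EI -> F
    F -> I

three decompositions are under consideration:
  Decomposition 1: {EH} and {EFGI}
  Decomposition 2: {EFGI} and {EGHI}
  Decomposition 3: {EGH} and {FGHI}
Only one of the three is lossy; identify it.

Decomposition 1

Decomposition 1: common = {E}, closure = {EFI} → lossy.
Decomposition 2: common = {EGI}, closure = {EFGI} → lossless.
Decomposition 3: common = {GH}, closure = {FGHI} → lossless.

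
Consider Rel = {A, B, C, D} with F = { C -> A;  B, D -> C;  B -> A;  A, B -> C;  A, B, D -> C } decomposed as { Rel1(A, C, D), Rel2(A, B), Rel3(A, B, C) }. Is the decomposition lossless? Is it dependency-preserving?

Lossless test (chase): Rows 2 and 3 agree on A, B; apply A, B→C and equate their C entries. No row becomes fully distinguished — the join is lossy.
Dependency preservation: B, D → C; A, B, D → C are not contained in any single fragment, but the restricted closure of each left-hand side across the fragments still reaches the right-hand side; the remaining FDs each lie inside some fragment. All dependencies are preserved.

lossy but dependency-preserving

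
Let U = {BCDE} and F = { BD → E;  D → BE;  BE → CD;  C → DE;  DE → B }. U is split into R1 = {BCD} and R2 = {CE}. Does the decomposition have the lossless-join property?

Yes

Common attributes: R1 ∩ R2 = {C}.
Closure of {C}: C → DE applies, adding DE; DE → B applies, adding B. So (C)⁺ = {BCDE}.
This closure contains every attribute of R1, so R1 ∩ R2 → R1. The join is lossless.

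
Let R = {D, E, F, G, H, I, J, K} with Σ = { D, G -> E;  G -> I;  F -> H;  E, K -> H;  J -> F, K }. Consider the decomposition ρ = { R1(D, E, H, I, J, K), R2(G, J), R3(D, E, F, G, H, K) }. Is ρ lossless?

No

Chase test. Columns are D, E, F, G, H, I, J, K; row i has aⱼ where attribute j ∈ Ri, else bᵢⱼ.
Initial tableau (one row per fragment):
  row 1: a1 a2 b13 b14 a5 a6 a7 a8
  row 2: b21 b22 b23 a4 b25 b26 a7 b28
  row 3: a1 a2 a3 a4 a5 b36 b37 a8
Rows 2 and 3 agree on G; apply G→I and equate their I entries.
Rows 1 and 2 agree on J; apply J→F, K and equate their F, K entries.
Rows 1 and 2 agree on F; apply F→H and equate their H entries.
No row becomes fully distinguished — the join is lossy.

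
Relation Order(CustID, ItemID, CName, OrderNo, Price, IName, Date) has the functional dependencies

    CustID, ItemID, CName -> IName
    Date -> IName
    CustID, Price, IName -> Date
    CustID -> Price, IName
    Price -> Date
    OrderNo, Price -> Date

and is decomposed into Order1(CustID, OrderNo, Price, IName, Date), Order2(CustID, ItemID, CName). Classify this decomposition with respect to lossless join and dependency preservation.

lossy but dependency-preserving

Lossless test: (CustID)⁺ = {CustID, Price, IName, Date}, which is a superkey of neither fragment — lossy.
Dependency preservation: CustID, ItemID, CName → IName is not contained in any single fragment, but the restricted closure of its left-hand side across the fragments still reaches the right-hand side; the remaining FDs each lie inside some fragment. All dependencies are preserved.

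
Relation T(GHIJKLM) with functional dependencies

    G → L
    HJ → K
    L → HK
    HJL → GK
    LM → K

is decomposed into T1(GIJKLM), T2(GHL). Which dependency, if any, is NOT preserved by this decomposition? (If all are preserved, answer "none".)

HJ → K

Check HJ → K: no single fragment contains all of {HJK}, and the restricted closure of {HJ} across the fragments never reaches {K}.
G → L is preserved.
L → HK is preserved.
HJL → GK is preserved.
LM → K is preserved.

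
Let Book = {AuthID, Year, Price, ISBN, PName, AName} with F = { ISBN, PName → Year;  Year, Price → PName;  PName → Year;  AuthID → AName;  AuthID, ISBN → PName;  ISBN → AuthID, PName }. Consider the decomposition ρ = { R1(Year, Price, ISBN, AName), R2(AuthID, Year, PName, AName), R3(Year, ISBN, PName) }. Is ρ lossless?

Chase test. Columns are AuthID, Year, Price, ISBN, PName, AName; row i has aⱼ where attribute j ∈ Ri, else bᵢⱼ.
Initial tableau (one row per fragment):
  row 1: b11 a2 a3 a4 b15 a6
  row 2: a1 a2 b23 b24 a5 a6
  row 3: b31 a2 b33 a4 a5 b36
Rows 1 and 3 agree on ISBN; apply ISBN→AuthID, PName and equate their AuthID, PName entries.
Rows 1 and 3 agree on AuthID; apply AuthID→AName and equate their AName entries.
No row becomes fully distinguished — the join is lossy.

No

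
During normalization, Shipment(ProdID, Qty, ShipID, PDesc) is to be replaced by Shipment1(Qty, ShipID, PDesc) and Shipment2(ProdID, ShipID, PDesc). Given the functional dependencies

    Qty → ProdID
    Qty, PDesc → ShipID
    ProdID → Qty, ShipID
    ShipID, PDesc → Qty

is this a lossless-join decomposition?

Common attributes: Shipment1 ∩ Shipment2 = {ShipID, PDesc}.
Closure of {ShipID, PDesc}: ShipID, PDesc → Qty applies, adding Qty; Qty → ProdID applies, adding ProdID. So (ShipID, PDesc)⁺ = {ProdID, Qty, ShipID, PDesc}.
This closure contains every attribute of Shipment1, so Shipment1 ∩ Shipment2 → Shipment1. The join is lossless.

Yes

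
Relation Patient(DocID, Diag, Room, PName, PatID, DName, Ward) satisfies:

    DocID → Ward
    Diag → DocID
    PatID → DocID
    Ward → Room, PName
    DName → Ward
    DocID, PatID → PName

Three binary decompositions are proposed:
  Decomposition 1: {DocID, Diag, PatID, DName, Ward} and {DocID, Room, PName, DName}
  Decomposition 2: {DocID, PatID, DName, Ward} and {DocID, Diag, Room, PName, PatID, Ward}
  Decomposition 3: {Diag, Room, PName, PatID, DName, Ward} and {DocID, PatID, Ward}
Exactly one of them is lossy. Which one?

Decomposition 2

Decomposition 1: common = {DocID, DName}, closure = {DocID, Room, PName, DName, Ward} → lossless.
Decomposition 2: common = {DocID, PatID, Ward}, closure = {DocID, Room, PName, PatID, Ward} → lossy.
Decomposition 3: common = {PatID, Ward}, closure = {DocID, Room, PName, PatID, Ward} → lossless.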